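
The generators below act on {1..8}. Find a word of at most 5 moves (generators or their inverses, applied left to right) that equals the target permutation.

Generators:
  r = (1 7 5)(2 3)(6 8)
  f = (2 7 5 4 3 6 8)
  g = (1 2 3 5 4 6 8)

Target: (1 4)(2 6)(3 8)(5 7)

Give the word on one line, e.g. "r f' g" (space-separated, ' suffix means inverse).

g' f' g' r'

  after g': (1 8 6 4 5 3 2)
  after f': (1 6 5 4 7 2)(3 8)
  after g': (1 4 7)(2 8)(3 6)
  after r': (1 4)(2 6)(3 8)(5 7)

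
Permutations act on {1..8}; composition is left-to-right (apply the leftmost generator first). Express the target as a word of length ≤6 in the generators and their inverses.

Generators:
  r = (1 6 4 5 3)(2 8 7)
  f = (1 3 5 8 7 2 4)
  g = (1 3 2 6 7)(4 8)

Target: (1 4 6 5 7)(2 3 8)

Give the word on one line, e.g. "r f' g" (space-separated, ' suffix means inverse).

r' f' g' f' g'

  after r': (1 3 5 4 6)(2 7 8)
  after f': (2 8 7 5)(4 6)
  after g': (1 7 5 3)(2 4)(6 8)
  after f': (1 8 6 5)(3 4 7)
  after g': (1 4 6 5 7)(2 3 8)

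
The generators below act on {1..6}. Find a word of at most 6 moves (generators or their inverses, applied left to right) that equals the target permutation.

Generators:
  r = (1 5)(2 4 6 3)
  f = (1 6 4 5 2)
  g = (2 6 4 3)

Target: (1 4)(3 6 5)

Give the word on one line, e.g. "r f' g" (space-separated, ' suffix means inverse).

r g f r

  after r: (1 5)(2 4 6 3)
  after g: (1 5)(2 3 6)
  after f: (1 2 3 4 5 6)
  after r: (1 4)(3 6 5)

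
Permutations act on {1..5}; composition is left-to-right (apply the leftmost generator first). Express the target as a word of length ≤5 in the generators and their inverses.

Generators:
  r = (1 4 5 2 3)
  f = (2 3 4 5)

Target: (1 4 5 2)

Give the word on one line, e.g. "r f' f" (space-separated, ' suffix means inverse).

  after r: (1 4 5 2 3)
  after r: (1 5 3 4 2)
  after f': (1 4 5 2)

r r f'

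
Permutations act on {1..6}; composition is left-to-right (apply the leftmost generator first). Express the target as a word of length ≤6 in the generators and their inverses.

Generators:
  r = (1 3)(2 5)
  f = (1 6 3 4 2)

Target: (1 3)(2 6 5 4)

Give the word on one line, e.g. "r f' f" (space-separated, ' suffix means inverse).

  after f: (1 6 3 4 2)
  after r': (1 6)(2 3 4 5)
  after f': (2 6)(4 5)
  after r: (1 3)(2 6 5 4)

f r' f' r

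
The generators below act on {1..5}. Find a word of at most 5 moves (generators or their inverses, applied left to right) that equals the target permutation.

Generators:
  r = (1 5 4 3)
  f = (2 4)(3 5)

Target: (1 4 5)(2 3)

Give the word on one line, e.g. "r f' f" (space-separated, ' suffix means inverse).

r' r' f r' f'

  after r': (1 3 4 5)
  after r': (1 4)(3 5)
  after f: (1 2 4)
  after r': (1 2 5)(3 4)
  after f': (1 4 5)(2 3)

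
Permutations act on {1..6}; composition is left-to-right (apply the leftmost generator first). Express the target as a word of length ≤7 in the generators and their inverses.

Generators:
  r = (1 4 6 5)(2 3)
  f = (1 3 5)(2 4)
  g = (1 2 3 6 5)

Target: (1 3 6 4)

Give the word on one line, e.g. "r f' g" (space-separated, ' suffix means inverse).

  after g': (1 5 6 3 2)
  after g': (1 6 2 5 3)
  after r: (1 5 2)(3 4 6)
  after r: (2 4 5 3 6)
  after f: (1 3 6 4)

g' g' r r f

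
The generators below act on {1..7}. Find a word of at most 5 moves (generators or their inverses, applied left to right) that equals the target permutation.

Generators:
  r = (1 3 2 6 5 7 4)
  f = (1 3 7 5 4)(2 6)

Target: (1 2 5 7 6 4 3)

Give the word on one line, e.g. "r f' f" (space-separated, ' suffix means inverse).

  after f: (1 3 7 5 4)(2 6)
  after r': (3 5 7 6)
  after f: (1 3 4)(2 6 7)
  after r: (1 2 5 7 6 4 3)

f r' f r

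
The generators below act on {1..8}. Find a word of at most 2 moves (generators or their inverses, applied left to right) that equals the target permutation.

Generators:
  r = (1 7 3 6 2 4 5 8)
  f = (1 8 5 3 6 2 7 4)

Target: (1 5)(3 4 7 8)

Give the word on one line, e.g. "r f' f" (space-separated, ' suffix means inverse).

  after r': (1 8 5 4 2 6 3 7)
  after f: (1 5)(3 4 7 8)

r' f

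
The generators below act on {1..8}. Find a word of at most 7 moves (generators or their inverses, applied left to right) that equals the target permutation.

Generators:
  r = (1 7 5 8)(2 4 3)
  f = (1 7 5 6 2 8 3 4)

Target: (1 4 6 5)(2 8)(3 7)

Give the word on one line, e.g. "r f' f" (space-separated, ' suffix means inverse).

  after f: (1 7 5 6 2 8 3 4)
  after r: (1 5 6 4 7 8 2)
  after f: (1 6)(2 7 3 4 5)
  after f: (1 2 5 8 3)(4 6 7)
  after r: (1 4 6 5)(2 8)(3 7)

f r f f r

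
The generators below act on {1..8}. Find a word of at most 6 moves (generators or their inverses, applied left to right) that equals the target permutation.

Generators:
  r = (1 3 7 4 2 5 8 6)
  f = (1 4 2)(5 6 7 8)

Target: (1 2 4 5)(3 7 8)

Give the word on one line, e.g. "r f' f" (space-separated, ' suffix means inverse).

r r f r' r'

  after r: (1 3 7 4 2 5 8 6)
  after r: (1 7 2 8)(3 4 5 6)
  after f: (1 8 4 6 3 2 5 7)
  after r': (1 5 3 4 8 7 6)
  after r': (1 2 4 5)(3 7 8)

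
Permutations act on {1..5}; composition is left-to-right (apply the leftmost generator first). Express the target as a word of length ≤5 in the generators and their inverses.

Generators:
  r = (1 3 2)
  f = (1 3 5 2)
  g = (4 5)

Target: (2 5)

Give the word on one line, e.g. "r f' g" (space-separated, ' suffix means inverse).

f' r' r'

  after f': (1 2 5 3)
  after r': (1 3 2 5)
  after r': (2 5)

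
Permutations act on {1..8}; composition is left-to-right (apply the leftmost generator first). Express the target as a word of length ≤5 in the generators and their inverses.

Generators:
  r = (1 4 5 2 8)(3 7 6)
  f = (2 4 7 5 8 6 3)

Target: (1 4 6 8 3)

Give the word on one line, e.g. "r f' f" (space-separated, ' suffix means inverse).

  after f': (2 3 6 8 5 7 4)
  after r: (1 4 8 2 7 5 6)
  after f: (1 7 8 4 6)(2 5 3)
  after f: (1 5 2 8 7 6)(3 4)
  after r': (1 4 6 8 3)

f' r f f r'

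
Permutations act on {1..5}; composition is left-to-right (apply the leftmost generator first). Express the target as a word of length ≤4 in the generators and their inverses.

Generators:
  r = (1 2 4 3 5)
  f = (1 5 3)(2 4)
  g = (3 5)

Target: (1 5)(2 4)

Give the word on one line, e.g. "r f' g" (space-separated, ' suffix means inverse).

  after g: (3 5)
  after f: (1 5)(2 4)

g f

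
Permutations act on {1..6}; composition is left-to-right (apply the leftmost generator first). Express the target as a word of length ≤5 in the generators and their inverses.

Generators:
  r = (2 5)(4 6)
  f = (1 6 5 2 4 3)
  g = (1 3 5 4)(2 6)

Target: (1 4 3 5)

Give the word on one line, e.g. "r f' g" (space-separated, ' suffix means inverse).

g r f'

  after g: (1 3 5 4)(2 6)
  after r: (1 3 2 4)(5 6)
  after f': (1 4 3 5)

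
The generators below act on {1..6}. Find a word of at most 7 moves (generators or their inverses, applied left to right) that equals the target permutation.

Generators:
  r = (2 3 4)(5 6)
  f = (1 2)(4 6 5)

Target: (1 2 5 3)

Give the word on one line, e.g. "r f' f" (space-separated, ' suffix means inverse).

  after f': (1 2)(4 5 6)
  after f': (4 6 5)
  after r: (2 3 4 5)
  after r: (2 4 6 5 3)
  after f': (1 2 5 3)

f' f' r r f'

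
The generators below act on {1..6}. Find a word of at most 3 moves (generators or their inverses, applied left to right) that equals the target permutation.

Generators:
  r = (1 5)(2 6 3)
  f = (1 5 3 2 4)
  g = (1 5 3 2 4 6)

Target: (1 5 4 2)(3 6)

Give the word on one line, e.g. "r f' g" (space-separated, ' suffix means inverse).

g r f

  after g: (1 5 3 2 4 6)
  after r: (2 4 3 6 5)
  after f: (1 5 4 2)(3 6)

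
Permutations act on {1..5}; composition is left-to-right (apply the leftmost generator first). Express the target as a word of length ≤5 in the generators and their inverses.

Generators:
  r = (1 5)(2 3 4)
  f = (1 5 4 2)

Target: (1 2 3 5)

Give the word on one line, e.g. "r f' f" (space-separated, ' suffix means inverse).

  after f: (1 5 4 2)
  after r: (2 5)(3 4)
  after f: (1 5)(2 4 3)
  after r': (2 3 4)
  after f': (1 2 3 5)

f r f r' f'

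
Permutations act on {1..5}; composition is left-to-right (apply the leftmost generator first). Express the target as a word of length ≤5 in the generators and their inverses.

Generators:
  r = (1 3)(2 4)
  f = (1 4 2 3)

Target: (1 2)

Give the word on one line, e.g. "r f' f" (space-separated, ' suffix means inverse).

  after f': (1 3 2 4)
  after r: (3 4)
  after f': (1 3)(2 4)
  after f': (1 2)

f' r f' f'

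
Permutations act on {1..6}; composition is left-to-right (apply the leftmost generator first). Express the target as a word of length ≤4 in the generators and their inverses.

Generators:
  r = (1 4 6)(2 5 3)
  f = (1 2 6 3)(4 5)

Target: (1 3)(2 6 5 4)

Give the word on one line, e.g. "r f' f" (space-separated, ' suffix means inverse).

r f r' r'

  after r: (1 4 6)(2 5 3)
  after f: (1 5)(2 4 3 6)
  after r': (1 2)(3 4 5 6)
  after r': (1 3)(2 6 5 4)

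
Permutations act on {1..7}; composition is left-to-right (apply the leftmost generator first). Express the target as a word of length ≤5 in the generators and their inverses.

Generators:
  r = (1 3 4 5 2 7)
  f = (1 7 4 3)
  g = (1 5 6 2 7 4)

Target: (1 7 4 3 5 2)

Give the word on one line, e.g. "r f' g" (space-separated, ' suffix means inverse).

  after f': (1 3 4 7)
  after r: (1 4)(2 7 3 5)
  after f': (1 7 4 3 5 2)

f' r f'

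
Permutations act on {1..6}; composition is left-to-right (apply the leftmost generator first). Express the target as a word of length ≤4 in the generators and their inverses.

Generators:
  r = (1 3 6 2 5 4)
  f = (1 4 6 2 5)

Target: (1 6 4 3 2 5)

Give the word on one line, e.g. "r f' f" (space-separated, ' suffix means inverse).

f' r f

  after f': (1 5 2 6 4)
  after r: (1 4 3 6)
  after f: (1 6 4 3 2 5)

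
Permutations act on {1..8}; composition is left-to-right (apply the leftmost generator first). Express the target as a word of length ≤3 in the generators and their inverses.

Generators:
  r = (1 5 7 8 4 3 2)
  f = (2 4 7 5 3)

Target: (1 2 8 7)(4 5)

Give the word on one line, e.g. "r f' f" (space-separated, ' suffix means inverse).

  after f: (2 4 7 5 3)
  after r': (1 2 8 7)(4 5)

f r'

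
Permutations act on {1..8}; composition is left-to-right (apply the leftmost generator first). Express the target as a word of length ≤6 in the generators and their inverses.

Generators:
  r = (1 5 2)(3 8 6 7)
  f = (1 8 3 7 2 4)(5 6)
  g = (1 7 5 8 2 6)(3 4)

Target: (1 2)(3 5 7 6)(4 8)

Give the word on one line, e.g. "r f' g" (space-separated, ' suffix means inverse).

f' g' g' f r'

  after f': (1 4 2 7 3 8)(5 6)
  after g': (1 3 5 2)(4 8 6 7)
  after g': (1 4 5 8 2 6)(3 7)
  after f: (2 5 3)(4 6 8)
  after r': (1 2)(3 5 7 6)(4 8)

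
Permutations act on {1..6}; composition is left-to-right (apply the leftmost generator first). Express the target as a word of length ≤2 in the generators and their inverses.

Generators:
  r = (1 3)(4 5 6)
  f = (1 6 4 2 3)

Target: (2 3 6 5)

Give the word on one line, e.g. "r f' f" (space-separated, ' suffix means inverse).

r' f

  after r': (1 3)(4 6 5)
  after f: (2 3 6 5)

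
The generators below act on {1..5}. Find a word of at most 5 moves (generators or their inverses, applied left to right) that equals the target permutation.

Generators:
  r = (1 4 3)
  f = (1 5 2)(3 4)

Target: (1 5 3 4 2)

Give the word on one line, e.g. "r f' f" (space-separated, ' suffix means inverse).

f f r' f f

  after f: (1 5 2)(3 4)
  after f: (1 2 5)
  after r': (1 2 5 3 4)
  after f: (4 5)
  after f: (1 5 3 4 2)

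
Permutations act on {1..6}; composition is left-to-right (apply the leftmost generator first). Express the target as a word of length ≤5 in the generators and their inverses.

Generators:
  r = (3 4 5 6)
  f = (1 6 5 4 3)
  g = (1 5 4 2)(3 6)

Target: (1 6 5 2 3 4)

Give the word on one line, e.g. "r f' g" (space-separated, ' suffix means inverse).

r r r g f'

  after r: (3 4 5 6)
  after r: (3 5)(4 6)
  after r: (3 6 5 4)
  after g: (1 5 2)(4 6)
  after f': (1 6 5 2 3 4)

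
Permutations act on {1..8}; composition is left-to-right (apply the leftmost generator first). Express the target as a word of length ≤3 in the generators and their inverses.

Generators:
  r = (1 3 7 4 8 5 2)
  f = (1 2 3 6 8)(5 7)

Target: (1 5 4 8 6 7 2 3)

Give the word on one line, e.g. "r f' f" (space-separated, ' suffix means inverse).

f' r

  after f': (1 8 6 3 2)(5 7)
  after r: (1 5 4 8 6 7 2 3)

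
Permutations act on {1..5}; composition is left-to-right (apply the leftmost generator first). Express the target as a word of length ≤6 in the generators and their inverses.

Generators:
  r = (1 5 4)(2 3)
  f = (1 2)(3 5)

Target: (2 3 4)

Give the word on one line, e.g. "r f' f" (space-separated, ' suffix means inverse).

  after f: (1 2)(3 5)
  after r': (1 3)(2 4 5)
  after r': (1 2 5 3 4)
  after f: (2 3 4)

f r' r' f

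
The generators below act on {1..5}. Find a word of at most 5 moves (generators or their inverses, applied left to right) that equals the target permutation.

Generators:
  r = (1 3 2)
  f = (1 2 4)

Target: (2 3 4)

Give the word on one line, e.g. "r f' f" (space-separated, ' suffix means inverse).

  after r: (1 3 2)
  after r: (1 2 3)
  after f': (2 3 4)

r r f'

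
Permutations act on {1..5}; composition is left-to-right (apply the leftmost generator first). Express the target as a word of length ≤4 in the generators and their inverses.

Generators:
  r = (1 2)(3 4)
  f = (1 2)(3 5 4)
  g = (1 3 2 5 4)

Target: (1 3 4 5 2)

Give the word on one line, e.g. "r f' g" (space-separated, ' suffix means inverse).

  after r': (1 2)(3 4)
  after g: (1 5 4 2 3)
  after g: (1 4 5)
  after r: (1 3 4 5 2)

r' g g r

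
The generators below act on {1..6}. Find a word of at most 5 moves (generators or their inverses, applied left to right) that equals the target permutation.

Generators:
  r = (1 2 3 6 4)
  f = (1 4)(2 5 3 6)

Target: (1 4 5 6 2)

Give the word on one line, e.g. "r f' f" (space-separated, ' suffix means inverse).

  after r': (1 4 6 3 2)
  after f': (2 4 3 6 5)
  after f': (1 4 5 6 2)

r' f' f'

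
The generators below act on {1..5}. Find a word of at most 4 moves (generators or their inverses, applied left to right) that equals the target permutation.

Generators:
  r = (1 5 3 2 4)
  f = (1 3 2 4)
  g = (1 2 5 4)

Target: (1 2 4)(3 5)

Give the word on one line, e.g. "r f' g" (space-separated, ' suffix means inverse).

g' r'

  after g': (1 4 5 2)
  after r': (1 2 4)(3 5)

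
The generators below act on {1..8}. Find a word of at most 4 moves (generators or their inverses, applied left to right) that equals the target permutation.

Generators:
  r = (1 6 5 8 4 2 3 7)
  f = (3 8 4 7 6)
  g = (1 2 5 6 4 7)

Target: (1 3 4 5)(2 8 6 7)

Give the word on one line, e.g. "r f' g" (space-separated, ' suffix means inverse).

  after r': (1 7 3 2 4 8 5 6)
  after r': (1 3 4 5)(2 8 6 7)

r' r'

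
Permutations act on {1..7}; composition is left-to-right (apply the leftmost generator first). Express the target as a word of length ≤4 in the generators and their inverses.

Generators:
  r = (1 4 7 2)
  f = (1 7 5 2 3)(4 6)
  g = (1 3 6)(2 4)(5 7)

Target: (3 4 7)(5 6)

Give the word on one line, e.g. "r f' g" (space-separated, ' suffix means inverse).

r g r' f'

  after r: (1 4 7 2)
  after g: (1 2 3 6)(4 5 7)
  after r': (1 7)(2 3 6)(4 5)
  after f': (3 4 7)(5 6)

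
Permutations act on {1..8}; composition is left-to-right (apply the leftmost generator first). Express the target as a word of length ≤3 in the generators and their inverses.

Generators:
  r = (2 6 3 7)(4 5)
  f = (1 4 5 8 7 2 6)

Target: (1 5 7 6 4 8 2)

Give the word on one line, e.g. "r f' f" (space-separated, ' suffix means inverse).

f f

  after f: (1 4 5 8 7 2 6)
  after f: (1 5 7 6 4 8 2)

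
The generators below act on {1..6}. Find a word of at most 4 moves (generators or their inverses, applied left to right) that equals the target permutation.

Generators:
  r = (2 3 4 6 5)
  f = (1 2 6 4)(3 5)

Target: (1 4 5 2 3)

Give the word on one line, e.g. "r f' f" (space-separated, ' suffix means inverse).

r' f'

  after r': (2 5 6 4 3)
  after f': (1 4 5 2 3)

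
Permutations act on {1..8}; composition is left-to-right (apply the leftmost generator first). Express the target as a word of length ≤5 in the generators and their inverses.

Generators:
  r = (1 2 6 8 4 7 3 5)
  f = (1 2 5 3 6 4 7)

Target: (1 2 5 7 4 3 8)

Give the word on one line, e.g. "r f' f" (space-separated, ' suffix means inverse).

  after r: (1 2 6 8 4 7 3 5)
  after f: (1 5 2 4)(6 8 7)
  after f: (1 3 6 8)(2 7 4)
  after r: (1 5)(2 3 8)(4 6)
  after f': (1 2 5 7 4 3 8)

r f f r f'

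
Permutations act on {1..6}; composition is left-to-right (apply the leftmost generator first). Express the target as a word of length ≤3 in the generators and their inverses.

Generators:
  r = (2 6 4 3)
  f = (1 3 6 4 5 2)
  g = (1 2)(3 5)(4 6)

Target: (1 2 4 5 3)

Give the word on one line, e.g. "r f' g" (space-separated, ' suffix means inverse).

  after r: (2 6 4 3)
  after g': (1 2 4 5 3)

r g'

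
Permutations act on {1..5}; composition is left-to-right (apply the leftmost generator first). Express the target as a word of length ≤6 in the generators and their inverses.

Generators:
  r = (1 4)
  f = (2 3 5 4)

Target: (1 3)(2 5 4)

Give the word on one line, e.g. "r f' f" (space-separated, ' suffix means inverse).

  after r': (1 4)
  after f: (1 2 3 5 4)
  after r: (1 2 3 5)
  after f: (1 3 4 2 5)
  after r': (1 3)(2 5 4)

r' f r f r'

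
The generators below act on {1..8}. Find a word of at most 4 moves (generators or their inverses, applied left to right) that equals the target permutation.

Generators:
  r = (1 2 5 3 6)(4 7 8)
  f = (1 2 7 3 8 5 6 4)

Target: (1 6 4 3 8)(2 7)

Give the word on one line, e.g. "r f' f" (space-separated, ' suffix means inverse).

f r r r

  after f: (1 2 7 3 8 5 6 4)
  after r: (1 5)(2 8 3 4)(6 7)
  after r: (1 3 7)(2 4 5)(6 8)
  after r: (1 6 4 3 8)(2 7)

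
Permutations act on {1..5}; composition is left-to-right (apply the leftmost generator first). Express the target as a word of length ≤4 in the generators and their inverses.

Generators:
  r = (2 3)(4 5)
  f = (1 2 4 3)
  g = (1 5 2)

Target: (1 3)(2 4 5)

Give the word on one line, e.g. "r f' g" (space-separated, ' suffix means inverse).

r f'

  after r: (2 3)(4 5)
  after f': (1 3)(2 4 5)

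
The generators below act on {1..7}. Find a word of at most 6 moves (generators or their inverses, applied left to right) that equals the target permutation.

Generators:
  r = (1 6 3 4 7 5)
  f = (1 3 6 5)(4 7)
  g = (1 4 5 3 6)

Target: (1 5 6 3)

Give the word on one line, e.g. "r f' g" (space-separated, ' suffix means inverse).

  after g': (1 6 3 5 4)
  after r: (1 3)(4 6)(5 7)
  after f: (1 6 7)(4 5)
  after r': (3 6 4 7 5)
  after r': (1 5 6 3)

g' r f r' r'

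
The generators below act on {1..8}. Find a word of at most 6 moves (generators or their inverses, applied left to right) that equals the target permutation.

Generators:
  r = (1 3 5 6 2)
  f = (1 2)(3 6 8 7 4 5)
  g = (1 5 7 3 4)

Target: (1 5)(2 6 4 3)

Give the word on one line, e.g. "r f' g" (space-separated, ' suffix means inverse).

  after r': (1 2 6 5 3)
  after f: (2 8 7 4 5 6 3)
  after r: (1 3)(2 8 7 4 6 5)
  after f': (1 5)(2 6 4 3)

r' f r f'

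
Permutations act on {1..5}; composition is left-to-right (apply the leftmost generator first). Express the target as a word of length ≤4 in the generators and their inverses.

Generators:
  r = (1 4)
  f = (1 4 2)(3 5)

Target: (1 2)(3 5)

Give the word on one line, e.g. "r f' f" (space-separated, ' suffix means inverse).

  after r': (1 4)
  after f: (1 2)(3 5)

r' f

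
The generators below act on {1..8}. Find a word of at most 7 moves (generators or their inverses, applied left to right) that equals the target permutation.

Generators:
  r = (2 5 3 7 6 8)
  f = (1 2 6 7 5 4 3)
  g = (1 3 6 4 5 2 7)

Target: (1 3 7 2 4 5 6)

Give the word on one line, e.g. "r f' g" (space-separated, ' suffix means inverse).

  after f': (1 3 4 5 7 6 2)
  after g': (2 7 3 6 5)
  after f': (1 3 2 6 7 4 5)
  after g': (2 3 5 7 6)
  after f': (1 3 7 2 4 5 6)

f' g' f' g' f'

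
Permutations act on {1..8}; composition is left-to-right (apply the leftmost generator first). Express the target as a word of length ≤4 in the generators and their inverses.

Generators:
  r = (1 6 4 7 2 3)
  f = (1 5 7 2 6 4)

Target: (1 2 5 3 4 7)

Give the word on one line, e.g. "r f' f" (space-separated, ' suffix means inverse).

  after r': (1 3 2 7 4 6)
  after f': (1 3 7 6 4 2 5)
  after r': (1 2 5 3 4 7)

r' f' r'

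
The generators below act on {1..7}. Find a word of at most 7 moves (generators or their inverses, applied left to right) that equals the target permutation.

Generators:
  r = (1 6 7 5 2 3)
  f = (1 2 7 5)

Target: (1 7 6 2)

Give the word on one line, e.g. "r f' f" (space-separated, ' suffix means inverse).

  after f': (1 5 7 2)
  after r': (1 7 5 6)(2 3)
  after f': (1 2 3)(5 6)
  after r': (1 5)(6 7)
  after f': (1 7 6 2)

f' r' f' r' f'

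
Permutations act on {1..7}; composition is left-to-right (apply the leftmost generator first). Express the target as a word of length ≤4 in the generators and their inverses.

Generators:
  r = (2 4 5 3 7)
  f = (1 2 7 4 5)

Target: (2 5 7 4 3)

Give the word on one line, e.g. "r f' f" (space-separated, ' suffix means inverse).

r r

  after r: (2 4 5 3 7)
  after r: (2 5 7 4 3)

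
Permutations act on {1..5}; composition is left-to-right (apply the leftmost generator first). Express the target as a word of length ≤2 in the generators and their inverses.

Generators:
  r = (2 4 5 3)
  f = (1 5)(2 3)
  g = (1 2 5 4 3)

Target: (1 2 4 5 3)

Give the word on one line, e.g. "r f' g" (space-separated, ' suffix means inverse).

  after f: (1 5)(2 3)
  after g': (1 2 4 5 3)

f g'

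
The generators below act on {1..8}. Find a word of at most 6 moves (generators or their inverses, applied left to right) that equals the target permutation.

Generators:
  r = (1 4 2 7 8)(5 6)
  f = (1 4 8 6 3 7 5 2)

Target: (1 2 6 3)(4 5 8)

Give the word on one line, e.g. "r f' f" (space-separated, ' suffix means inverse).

r r f r r

  after r: (1 4 2 7 8)(5 6)
  after r: (1 2 8 4 7)
  after f: (2 6 3 7 4 5)
  after r: (1 4 6 3 8)(2 5 7)
  after r: (1 2 6 3)(4 5 8)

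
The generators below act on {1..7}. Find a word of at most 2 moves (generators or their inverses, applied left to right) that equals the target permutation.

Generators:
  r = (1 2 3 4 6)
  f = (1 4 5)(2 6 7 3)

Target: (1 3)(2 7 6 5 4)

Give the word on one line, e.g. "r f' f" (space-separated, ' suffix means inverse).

  after r: (1 2 3 4 6)
  after f': (1 3)(2 7 6 5 4)

r f'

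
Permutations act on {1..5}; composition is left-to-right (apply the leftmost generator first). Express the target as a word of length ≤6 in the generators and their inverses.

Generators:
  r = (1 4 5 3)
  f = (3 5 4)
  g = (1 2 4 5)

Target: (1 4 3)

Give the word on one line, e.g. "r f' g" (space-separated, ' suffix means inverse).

g' f g f

  after g': (1 5 4 2)
  after f: (1 4 2)(3 5)
  after g: (1 5 3)
  after f: (1 4 3)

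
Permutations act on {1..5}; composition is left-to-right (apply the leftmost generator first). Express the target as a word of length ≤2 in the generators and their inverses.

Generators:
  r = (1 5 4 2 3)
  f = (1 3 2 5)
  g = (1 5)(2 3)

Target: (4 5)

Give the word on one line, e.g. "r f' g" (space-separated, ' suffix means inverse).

  after r: (1 5 4 2 3)
  after f: (4 5)

r f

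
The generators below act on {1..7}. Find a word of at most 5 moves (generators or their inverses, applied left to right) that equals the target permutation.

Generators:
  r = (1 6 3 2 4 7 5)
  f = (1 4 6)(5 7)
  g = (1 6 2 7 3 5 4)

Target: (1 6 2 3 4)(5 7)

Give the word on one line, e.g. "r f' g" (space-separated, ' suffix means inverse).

  after r: (1 6 3 2 4 7 5)
  after f: (2 6 3)(4 5)
  after r: (1 6 2 3 4)(5 7)

r f r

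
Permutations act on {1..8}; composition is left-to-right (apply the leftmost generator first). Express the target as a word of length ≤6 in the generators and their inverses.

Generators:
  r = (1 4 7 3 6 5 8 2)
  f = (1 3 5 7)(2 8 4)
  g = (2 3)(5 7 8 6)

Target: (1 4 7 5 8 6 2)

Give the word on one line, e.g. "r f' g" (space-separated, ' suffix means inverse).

f' r' g' g' g'

  after f': (1 7 5 3)(2 4 8)
  after r': (1 4 5 7 6 3 2)
  after g': (1 4 6 2)(7 8)
  after g': (1 4 8 5 6 3 2)
  after g': (1 4 7 5 8 6 2)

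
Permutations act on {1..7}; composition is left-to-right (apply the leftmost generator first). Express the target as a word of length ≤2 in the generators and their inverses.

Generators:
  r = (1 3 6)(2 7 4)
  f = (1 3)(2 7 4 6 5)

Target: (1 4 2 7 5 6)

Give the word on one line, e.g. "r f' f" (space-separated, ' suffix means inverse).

  after r': (1 6 3)(2 4 7)
  after f': (1 4 2 7 5 6)

r' f'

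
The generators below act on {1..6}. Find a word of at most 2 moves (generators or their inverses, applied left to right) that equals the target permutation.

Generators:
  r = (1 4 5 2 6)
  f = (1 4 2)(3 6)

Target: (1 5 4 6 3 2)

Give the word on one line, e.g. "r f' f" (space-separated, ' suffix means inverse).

  after f': (1 2 4)(3 6)
  after r': (1 5 4 6 3 2)

f' r'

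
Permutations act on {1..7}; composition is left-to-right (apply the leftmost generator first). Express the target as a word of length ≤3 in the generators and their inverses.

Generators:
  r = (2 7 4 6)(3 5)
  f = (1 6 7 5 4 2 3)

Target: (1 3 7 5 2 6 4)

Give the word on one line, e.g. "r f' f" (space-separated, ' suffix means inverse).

  after r: (2 7 4 6)(3 5)
  after f': (1 3 7 5 2 6 4)

r f'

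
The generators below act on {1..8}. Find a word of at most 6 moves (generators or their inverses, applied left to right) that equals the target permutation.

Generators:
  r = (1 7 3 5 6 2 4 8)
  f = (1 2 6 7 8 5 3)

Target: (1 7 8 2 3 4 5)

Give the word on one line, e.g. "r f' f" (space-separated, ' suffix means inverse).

r f' r' f' f'

  after r: (1 7 3 5 6 2 4 8)
  after f': (1 6)(2 4 7 5)(3 8)
  after r': (1 5 6 8 7 3 4)
  after f': (1 8 6 7 5 2)(3 4)
  after f': (1 7 8 2 3 4 5)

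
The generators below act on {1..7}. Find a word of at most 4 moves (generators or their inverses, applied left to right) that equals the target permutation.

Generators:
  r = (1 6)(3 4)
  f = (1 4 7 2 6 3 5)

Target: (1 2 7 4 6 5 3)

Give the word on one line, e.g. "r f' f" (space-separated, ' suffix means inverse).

  after r': (1 6)(3 4)
  after f': (1 2 7 4 6 5 3)

r' f'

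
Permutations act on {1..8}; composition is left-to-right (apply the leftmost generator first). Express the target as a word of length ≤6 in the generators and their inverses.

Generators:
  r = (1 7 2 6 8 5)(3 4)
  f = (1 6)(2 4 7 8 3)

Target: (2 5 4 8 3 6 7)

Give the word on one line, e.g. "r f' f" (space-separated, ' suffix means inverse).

r f r' f

  after r: (1 7 2 6 8 5)(3 4)
  after f: (1 8 5 6 3 7 4 2)
  after r': (1 6 4 7 3)(2 5)
  after f: (2 5 4 8 3 6 7)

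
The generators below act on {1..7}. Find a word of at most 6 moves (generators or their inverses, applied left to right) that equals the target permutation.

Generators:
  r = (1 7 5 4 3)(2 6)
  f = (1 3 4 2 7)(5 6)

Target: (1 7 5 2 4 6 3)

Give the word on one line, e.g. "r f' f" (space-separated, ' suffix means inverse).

  after f: (1 3 4 2 7)(5 6)
  after r': (1 4 6 7 3 5 2)
  after r': (1 5 6)(2 3 7 4)
  after r': (1 7 5 2 4 6 3)

f r' r' r'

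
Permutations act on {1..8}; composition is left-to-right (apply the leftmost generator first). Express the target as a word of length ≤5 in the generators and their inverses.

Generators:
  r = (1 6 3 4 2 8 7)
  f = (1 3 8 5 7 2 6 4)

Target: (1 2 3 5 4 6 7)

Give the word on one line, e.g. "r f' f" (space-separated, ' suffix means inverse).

  after f: (1 3 8 5 7 2 6 4)
  after f: (1 8 7 6)(2 4 3 5)
  after r': (1 2 3 5 4 6 7)

f f r'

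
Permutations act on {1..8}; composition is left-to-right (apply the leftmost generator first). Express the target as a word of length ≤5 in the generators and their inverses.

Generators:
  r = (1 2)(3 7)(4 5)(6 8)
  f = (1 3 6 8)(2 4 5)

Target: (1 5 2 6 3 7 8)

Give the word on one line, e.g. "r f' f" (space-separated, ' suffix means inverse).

  after r': (1 2)(3 7)(4 5)(6 8)
  after f: (1 4 2 3 7 6)
  after f: (1 5 2 6 3 7 8)

r' f f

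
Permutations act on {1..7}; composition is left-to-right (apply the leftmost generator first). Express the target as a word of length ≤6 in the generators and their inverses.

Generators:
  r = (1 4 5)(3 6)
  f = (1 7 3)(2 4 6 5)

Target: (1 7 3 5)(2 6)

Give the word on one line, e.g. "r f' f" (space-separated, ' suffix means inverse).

f' f' r r

  after f': (1 3 7)(2 5 6 4)
  after f': (1 7 3)(2 6)(4 5)
  after r: (1 7 6 2 3 4)
  after r: (1 7 3 5)(2 6)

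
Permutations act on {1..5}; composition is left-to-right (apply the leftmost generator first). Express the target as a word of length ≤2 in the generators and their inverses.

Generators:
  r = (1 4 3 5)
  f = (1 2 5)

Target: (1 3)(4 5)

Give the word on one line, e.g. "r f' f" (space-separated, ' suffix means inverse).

  after r: (1 4 3 5)
  after r: (1 3)(4 5)

r r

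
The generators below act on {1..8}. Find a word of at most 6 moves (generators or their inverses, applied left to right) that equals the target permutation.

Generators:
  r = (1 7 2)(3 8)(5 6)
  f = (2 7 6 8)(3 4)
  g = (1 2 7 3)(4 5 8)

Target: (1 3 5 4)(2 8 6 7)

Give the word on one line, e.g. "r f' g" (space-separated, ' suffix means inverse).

g g f' f' r'

  after g: (1 2 7 3)(4 5 8)
  after g: (1 7)(2 3)(4 8 5)
  after f': (1 2 4 6 7)(3 8 5)
  after f': (1 8 5 4 7)(2 3 6)
  after r': (1 3 5 4)(2 8 6 7)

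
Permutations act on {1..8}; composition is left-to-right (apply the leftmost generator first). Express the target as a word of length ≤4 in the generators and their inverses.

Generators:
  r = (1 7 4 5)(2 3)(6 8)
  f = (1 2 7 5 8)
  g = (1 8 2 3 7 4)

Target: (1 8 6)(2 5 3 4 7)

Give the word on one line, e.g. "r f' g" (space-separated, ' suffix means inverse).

  after r: (1 7 4 5)(2 3)(6 8)
  after f: (1 5 2 3 7 4 8 6)
  after g: (1 5 3 4 2 7)(6 8)
  after f: (1 8 6)(2 5 3 4 7)

r f g f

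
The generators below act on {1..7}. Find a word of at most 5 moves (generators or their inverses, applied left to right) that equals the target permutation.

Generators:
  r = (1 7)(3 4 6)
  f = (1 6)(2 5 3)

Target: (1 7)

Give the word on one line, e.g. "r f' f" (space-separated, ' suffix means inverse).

  after r: (1 7)(3 4 6)
  after r: (3 6 4)
  after r: (1 7)

r r r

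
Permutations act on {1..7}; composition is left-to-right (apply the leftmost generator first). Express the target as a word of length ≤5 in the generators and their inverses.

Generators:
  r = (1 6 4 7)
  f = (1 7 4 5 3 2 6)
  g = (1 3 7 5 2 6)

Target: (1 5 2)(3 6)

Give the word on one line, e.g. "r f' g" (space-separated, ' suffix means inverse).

  after g: (1 3 7 5 2 6)
  after f: (1 2)(3 4 5 6 7)
  after g': (1 5 2 6 3 4 7)
  after r': (1 5 2)(3 6)

g f g' r'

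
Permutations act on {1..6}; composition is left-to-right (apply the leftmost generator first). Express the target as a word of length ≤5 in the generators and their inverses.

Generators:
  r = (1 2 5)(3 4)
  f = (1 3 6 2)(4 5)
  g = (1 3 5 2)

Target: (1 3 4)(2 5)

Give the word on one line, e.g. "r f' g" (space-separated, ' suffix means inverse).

f' g' g' f' g

  after f': (1 2 6 3)(4 5)
  after g': (1 5 4 3 2 6)
  after g': (1 3 5 4)(2 6)
  after f': (2 3 4)
  after g: (1 3 4)(2 5)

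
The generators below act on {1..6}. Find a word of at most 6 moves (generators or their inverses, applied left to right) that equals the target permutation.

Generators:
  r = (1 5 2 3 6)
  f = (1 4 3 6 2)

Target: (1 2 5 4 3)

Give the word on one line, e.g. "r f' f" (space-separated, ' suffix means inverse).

r' f' f' f' f'

  after r': (1 6 3 2 5)
  after f': (1 3 6 4)(2 5)
  after f': (1 4 2 5 6)
  after f': (2 5 3 4 6)
  after f': (1 2 5 4 3)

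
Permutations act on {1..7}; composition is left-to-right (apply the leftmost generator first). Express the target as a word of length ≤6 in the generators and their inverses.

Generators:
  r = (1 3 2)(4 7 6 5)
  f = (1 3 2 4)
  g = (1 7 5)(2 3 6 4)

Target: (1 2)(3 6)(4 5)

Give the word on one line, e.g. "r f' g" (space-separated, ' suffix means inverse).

r' g f r' g'

  after r': (1 2 3)(4 5 6 7)
  after g: (1 3 7 2 6 5 4)
  after f: (1 2 6 5)(3 7 4)
  after r': (1 3 4)(2 7 5)
  after g': (1 2)(3 6)(4 5)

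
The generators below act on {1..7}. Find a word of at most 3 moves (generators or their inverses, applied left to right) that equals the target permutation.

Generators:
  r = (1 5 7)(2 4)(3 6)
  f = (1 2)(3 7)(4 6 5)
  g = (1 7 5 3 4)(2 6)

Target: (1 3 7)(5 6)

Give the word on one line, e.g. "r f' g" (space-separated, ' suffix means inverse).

  after f: (1 2)(3 7)(4 6 5)
  after g': (1 6 7 5 3)(2 4)
  after r': (1 3 7)(5 6)

f g' r'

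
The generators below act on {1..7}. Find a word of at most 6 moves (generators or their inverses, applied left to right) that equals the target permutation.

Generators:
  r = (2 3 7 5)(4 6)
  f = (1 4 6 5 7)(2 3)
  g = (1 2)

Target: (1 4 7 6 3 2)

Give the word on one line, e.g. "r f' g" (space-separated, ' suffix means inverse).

f f g r'

  after f: (1 4 6 5 7)(2 3)
  after f: (1 6 7 4 5)
  after g: (1 6 7 4 5 2)
  after r': (1 4 7 6 3 2)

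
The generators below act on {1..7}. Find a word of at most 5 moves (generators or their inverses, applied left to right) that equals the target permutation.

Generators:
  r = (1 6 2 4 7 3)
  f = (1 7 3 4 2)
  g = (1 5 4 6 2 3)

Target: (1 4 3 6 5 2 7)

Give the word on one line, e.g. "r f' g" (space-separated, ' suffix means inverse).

  after f': (1 2 4 3 7)
  after r: (1 4)(2 7 6)
  after f: (1 2 3 4 7 6)
  after g: (1 3 6 5 4 7 2)
  after f: (1 4 3 6 5 2 7)

f' r f g f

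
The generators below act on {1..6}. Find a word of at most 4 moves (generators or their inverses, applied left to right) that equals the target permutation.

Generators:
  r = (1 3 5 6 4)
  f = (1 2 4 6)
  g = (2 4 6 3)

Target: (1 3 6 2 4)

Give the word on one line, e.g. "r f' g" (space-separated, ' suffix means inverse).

f' g f f

  after f': (1 6 4 2)
  after g: (1 3 2)
  after f: (1 3 4 6)
  after f: (1 3 6 2 4)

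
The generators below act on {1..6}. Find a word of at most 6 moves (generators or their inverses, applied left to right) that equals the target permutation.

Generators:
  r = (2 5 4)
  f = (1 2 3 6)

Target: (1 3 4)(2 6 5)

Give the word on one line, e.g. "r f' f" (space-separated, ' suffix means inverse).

f' r f' r

  after f': (1 6 3 2)
  after r: (1 6 3 5 4 2)
  after f': (1 3 5 4)(2 6)
  after r: (1 3 4)(2 6 5)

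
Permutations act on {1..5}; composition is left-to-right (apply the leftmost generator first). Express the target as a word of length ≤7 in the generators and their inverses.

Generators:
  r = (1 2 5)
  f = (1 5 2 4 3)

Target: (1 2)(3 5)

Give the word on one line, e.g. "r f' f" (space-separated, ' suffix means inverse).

  after r: (1 2 5)
  after f: (1 4 3)
  after r': (1 4 3 5 2)
  after r': (1 4 3 2 5)
  after f': (1 2)(3 5)

r f r' r' f'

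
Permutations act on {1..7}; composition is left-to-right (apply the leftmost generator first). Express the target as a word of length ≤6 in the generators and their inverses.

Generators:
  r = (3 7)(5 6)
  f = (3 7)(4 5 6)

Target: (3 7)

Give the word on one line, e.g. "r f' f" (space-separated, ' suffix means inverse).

  after r': (3 7)(5 6)
  after f': (4 6)
  after f': (3 7)(4 5)
  after f': (5 6)
  after r': (3 7)

r' f' f' f' r'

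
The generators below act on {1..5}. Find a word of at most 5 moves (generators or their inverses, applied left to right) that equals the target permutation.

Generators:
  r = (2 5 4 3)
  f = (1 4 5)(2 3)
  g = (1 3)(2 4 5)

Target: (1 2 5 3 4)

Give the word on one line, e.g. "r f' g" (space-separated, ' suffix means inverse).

  after f: (1 4 5)(2 3)
  after g': (1 2)(3 5)
  after f: (1 3)(2 4 5)
  after f: (1 2 5 3 4)

f g' f f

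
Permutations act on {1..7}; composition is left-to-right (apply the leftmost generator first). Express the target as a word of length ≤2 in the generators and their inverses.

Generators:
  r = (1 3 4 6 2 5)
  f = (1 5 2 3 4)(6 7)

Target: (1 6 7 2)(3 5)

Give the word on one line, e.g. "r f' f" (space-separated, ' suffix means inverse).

  after f': (1 4 3 2 5)(6 7)
  after r: (1 6 7 2)(3 5)

f' r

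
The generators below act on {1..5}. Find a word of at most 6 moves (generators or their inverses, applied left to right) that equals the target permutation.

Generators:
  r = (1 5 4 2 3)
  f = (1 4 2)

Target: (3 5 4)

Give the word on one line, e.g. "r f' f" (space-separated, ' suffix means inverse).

r' r' r' f'

  after r': (1 3 2 4 5)
  after r': (1 2 5 3 4)
  after r': (1 4 3 5 2)
  after f': (3 5 4)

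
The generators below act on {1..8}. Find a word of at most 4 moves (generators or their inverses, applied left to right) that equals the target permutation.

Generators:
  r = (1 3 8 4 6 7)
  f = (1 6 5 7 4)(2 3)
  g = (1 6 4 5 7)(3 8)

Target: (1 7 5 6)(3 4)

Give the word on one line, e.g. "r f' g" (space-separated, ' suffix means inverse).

r' f f g'

  after r': (1 7 6 4 8 3)
  after f: (1 4 8 2 3 6)(5 7)
  after f: (3 5 4 8)
  after g': (1 7 5 6)(3 4)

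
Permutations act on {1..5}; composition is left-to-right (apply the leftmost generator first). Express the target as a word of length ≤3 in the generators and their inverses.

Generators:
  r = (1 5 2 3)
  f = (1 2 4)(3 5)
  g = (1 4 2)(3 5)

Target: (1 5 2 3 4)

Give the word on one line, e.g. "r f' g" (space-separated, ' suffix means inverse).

r' g'

  after r': (1 3 2 5)
  after g': (1 5 2 3 4)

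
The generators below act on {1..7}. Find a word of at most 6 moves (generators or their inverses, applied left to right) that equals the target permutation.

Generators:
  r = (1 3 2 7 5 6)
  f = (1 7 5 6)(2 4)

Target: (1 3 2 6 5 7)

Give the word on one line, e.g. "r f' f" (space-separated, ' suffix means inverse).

  after r': (1 6 5 7 2 3)
  after f': (1 5)(2 3 6 7 4)
  after f': (1 7 2 3 5 6)
  after r': (1 2)(3 7)
  after r': (1 3 2 6 5 7)

r' f' f' r' r'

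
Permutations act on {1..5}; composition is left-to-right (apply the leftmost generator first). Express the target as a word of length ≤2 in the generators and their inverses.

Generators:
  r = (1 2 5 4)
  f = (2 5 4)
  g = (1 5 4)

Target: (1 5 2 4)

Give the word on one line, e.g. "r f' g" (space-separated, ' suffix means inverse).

  after r: (1 2 5 4)
  after f: (1 5 2 4)

r f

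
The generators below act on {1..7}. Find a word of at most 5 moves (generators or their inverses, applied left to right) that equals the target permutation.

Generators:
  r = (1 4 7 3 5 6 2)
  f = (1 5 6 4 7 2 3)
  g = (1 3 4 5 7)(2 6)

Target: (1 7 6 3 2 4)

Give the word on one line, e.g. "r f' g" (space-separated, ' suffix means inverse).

f' g r

  after f': (1 3 2 7 4 6 5)
  after g: (1 4 2)(3 6 7 5)
  after r: (1 7 6 3 2 4)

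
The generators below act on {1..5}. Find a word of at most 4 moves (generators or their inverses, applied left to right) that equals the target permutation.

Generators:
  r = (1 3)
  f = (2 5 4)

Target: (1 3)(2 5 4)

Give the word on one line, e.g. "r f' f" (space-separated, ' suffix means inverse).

r' f r r

  after r': (1 3)
  after f: (1 3)(2 5 4)
  after r: (2 5 4)
  after r: (1 3)(2 5 4)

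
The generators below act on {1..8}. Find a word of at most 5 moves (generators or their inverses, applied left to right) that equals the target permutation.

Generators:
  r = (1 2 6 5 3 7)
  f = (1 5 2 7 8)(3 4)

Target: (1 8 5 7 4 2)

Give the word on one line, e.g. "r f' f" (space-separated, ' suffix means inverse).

r' f r' r' r'

  after r': (1 7 3 5 6 2)
  after f: (1 8)(2 5 6 7 4 3)
  after r': (1 8 7 4 5 2 6 3)
  after r': (1 8 3 7 4 6 5)
  after r': (1 8 5 7 4 2)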